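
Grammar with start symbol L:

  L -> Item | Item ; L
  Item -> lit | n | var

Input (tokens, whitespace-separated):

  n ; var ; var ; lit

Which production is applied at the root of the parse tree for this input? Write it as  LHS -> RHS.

L -> Item ; L

[L [Item n] ; [L [Item var] ; [L [Item var] ; [L [Item lit]]]]]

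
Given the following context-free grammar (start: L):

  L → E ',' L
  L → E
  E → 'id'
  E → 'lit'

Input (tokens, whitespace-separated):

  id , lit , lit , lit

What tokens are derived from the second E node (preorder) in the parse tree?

lit

[L [E id] , [L [E lit] , [L [E lit] , [L [E lit]]]]]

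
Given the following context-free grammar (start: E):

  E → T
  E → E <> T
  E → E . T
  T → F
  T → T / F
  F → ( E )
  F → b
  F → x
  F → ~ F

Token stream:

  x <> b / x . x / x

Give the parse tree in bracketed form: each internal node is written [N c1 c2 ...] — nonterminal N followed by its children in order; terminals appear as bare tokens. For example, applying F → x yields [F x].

E
E . T
E <> T . T
T <> T . T
F <> T . T
x <> T . T
x <> T / F . T
x <> F / F . T
x <> b / F . T
x <> b / x . T
x <> b / x . T / F
x <> b / x . F / F
x <> b / x . x / F
x <> b / x . x / x

[E [E [E [T [F x]]] <> [T [T [F b]] / [F x]]] . [T [T [F x]] / [F x]]]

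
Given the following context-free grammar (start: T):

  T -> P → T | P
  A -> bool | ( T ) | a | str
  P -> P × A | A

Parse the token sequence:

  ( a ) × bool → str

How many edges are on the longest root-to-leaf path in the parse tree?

7

[T [P [P [A ( [T [P [A a]]] )]] × [A bool]] → [T [P [A str]]]]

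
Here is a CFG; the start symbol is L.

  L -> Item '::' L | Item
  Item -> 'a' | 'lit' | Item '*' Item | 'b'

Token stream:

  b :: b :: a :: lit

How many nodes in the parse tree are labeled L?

4

[L [Item b] :: [L [Item b] :: [L [Item a] :: [L [Item lit]]]]]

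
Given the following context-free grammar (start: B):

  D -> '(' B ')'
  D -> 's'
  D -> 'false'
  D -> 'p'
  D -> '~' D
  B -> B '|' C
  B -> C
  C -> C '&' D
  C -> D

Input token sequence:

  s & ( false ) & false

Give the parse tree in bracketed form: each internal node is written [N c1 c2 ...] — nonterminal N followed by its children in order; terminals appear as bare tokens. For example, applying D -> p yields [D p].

[B [C [C [C [D s]] & [D ( [B [C [D false]]] )]] & [D false]]]

B
C
C & D
C & D & D
D & D & D
s & D & D
s & ( B ) & D
s & ( C ) & D
s & ( D ) & D
s & ( false ) & D
s & ( false ) & false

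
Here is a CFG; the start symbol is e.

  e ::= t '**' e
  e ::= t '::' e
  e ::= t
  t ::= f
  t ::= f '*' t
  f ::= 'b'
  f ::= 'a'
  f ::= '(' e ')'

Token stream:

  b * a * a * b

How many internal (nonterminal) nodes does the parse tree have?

[e [t [f b] * [t [f a] * [t [f a] * [t [f b]]]]]]

9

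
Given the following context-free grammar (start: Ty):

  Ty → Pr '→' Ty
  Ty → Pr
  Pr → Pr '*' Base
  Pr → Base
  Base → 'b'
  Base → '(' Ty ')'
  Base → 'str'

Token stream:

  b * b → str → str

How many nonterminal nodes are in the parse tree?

[Ty [Pr [Pr [Base b]] * [Base b]] → [Ty [Pr [Base str]] → [Ty [Pr [Base str]]]]]

11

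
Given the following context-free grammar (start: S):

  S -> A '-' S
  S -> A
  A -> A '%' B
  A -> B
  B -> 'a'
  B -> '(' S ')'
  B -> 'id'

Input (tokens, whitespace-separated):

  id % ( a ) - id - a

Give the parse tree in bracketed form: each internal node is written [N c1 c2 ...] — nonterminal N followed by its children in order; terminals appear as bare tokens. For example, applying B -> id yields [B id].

S
A - S
A % B - S
B % B - S
id % B - S
id % ( S ) - S
id % ( A ) - S
id % ( B ) - S
id % ( a ) - S
id % ( a ) - A - S
id % ( a ) - B - S
id % ( a ) - id - S
id % ( a ) - id - A
id % ( a ) - id - B
id % ( a ) - id - a

[S [A [A [B id]] % [B ( [S [A [B a]]] )]] - [S [A [B id]] - [S [A [B a]]]]]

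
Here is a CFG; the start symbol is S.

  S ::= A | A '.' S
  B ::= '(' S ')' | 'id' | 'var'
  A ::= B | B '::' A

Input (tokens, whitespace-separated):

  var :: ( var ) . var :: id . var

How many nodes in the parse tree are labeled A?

[S [A [B var] :: [A [B ( [S [A [B var]]] )]]] . [S [A [B var] :: [A [B id]]] . [S [A [B var]]]]]

6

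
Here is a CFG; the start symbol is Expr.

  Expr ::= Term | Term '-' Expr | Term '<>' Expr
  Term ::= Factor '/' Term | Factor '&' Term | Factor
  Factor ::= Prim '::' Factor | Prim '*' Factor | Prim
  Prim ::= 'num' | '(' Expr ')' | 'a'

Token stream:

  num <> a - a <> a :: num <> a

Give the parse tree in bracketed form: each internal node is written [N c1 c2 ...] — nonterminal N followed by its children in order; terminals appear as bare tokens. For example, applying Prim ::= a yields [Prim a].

Expr
Term <> Expr
Factor <> Expr
Prim <> Expr
num <> Expr
num <> Term - Expr
num <> Factor - Expr
num <> Prim - Expr
num <> a - Expr
num <> a - Term <> Expr
num <> a - Factor <> Expr
num <> a - Prim <> Expr
num <> a - a <> Expr
num <> a - a <> Term <> Expr
num <> a - a <> Factor <> Expr
num <> a - a <> Prim :: Factor <> Expr
num <> a - a <> a :: Factor <> Expr
num <> a - a <> a :: Prim <> Expr
num <> a - a <> a :: num <> Expr
num <> a - a <> a :: num <> Term
num <> a - a <> a :: num <> Factor
num <> a - a <> a :: num <> Prim
num <> a - a <> a :: num <> a

[Expr [Term [Factor [Prim num]]] <> [Expr [Term [Factor [Prim a]]] - [Expr [Term [Factor [Prim a]]] <> [Expr [Term [Factor [Prim a] :: [Factor [Prim num]]]] <> [Expr [Term [Factor [Prim a]]]]]]]]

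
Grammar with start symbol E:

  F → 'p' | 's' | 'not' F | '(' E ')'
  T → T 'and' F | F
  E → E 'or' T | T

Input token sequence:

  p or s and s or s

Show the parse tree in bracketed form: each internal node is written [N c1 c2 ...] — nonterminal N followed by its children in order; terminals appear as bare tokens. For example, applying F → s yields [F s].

E
E or T
E or T or T
T or T or T
F or T or T
p or T or T
p or T and F or T
p or F and F or T
p or s and F or T
p or s and s or T
p or s and s or F
p or s and s or s

[E [E [E [T [F p]]] or [T [T [F s]] and [F s]]] or [T [F s]]]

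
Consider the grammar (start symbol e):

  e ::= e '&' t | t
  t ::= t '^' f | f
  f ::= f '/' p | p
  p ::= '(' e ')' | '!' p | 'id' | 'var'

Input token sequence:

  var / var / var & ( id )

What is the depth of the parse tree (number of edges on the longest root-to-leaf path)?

8

[e [e [t [f [f [f [p var]] / [p var]] / [p var]]]] & [t [f [p ( [e [t [f [p id]]]] )]]]]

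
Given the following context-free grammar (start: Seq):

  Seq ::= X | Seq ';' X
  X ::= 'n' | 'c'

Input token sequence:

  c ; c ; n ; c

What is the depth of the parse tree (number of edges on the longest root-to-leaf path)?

[Seq [Seq [Seq [Seq [X c]] ; [X c]] ; [X n]] ; [X c]]

5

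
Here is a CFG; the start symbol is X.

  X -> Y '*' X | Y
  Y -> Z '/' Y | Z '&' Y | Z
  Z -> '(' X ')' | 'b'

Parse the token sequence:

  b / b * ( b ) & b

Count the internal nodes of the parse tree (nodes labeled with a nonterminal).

[X [Y [Z b] / [Y [Z b]]] * [X [Y [Z ( [X [Y [Z b]]] )] & [Y [Z b]]]]]

13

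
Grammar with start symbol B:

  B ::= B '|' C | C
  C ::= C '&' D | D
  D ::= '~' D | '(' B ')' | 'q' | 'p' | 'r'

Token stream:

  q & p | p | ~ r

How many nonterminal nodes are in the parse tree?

[B [B [B [C [C [D q]] & [D p]]] | [C [D p]]] | [C [D ~ [D r]]]]

12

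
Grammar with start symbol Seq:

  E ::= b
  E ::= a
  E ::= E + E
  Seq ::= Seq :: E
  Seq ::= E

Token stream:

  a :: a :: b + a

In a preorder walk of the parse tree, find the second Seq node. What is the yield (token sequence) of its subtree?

a :: a

[Seq [Seq [Seq [E a]] :: [E a]] :: [E [E b] + [E a]]]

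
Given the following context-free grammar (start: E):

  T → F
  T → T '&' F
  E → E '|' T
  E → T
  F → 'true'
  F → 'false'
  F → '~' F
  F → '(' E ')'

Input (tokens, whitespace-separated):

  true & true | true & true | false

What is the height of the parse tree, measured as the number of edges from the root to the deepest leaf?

[E [E [E [T [T [F true]] & [F true]]] | [T [T [F true]] & [F true]]] | [T [F false]]]

6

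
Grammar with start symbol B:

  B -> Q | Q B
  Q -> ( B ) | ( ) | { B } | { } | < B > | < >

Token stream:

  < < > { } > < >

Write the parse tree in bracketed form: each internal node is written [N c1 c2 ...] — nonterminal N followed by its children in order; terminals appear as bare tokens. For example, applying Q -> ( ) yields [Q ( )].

B
Q B
< B > B
< Q B > B
< < > B > B
< < > Q > B
< < > { } > B
< < > { } > Q
< < > { } > < >

[B [Q < [B [Q < >] [B [Q { }]]] >] [B [Q < >]]]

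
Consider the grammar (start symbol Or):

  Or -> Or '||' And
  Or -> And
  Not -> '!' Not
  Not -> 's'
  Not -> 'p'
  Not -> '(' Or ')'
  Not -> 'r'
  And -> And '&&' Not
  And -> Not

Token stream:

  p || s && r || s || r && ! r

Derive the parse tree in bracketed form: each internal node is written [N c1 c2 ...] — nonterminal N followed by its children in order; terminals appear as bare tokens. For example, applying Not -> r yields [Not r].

[Or [Or [Or [Or [And [Not p]]] || [And [And [Not s]] && [Not r]]] || [And [Not s]]] || [And [And [Not r]] && [Not ! [Not r]]]]

Or
Or || And
Or || And || And
Or || And || And || And
And || And || And || And
Not || And || And || And
p || And || And || And
p || And && Not || And || And
p || Not && Not || And || And
p || s && Not || And || And
p || s && r || And || And
p || s && r || Not || And
p || s && r || s || And
p || s && r || s || And && Not
p || s && r || s || Not && Not
p || s && r || s || r && Not
p || s && r || s || r && ! Not
p || s && r || s || r && ! r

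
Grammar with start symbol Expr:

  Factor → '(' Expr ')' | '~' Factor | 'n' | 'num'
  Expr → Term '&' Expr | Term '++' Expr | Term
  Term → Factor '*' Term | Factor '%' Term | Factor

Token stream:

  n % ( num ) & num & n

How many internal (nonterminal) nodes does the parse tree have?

[Expr [Term [Factor n] % [Term [Factor ( [Expr [Term [Factor num]]] )]]] & [Expr [Term [Factor num]] & [Expr [Term [Factor n]]]]]

14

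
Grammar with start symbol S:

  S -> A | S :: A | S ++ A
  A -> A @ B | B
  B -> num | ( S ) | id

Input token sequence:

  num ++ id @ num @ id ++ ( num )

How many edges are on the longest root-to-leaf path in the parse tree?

[S [S [S [A [B num]]] ++ [A [A [A [B id]] @ [B num]] @ [B id]]] ++ [A [B ( [S [A [B num]]] )]]]

6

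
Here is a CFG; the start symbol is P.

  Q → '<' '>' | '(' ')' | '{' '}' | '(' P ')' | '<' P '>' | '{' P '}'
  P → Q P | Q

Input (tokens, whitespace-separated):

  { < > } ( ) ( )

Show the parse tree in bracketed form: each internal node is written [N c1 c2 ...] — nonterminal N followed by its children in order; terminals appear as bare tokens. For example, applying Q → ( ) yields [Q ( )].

P
Q P
{ P } P
{ Q } P
{ < > } P
{ < > } Q P
{ < > } ( ) P
{ < > } ( ) Q
{ < > } ( ) ( )

[P [Q { [P [Q < >]] }] [P [Q ( )] [P [Q ( )]]]]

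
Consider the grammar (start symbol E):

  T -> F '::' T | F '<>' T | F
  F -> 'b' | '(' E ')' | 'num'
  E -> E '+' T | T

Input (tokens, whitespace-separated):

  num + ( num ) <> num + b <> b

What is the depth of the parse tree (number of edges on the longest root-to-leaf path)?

[E [E [E [T [F num]]] + [T [F ( [E [T [F num]]] )] <> [T [F num]]]] + [T [F b] <> [T [F b]]]]

7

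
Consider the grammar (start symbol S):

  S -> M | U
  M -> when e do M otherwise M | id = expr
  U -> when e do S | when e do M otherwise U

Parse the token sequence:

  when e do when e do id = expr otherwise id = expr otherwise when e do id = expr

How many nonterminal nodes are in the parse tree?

8

[S [U when e do [M when e do [M id = expr] otherwise [M id = expr]] otherwise [U when e do [S [M id = expr]]]]]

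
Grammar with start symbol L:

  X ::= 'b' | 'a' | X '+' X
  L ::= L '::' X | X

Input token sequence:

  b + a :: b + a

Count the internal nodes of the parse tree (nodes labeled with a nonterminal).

8

[L [L [X [X b] + [X a]]] :: [X [X b] + [X a]]]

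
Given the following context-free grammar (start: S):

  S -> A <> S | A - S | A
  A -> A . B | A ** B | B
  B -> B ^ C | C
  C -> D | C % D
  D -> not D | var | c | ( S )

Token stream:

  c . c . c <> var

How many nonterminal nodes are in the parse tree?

[S [A [A [A [B [C [D c]]]] . [B [C [D c]]]] . [B [C [D c]]]] <> [S [A [B [C [D var]]]]]]

18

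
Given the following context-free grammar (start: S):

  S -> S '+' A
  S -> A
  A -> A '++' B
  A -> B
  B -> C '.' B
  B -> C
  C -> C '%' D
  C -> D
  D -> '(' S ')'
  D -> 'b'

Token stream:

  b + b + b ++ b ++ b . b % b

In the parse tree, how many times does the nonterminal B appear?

6

[S [S [S [A [B [C [D b]]]]] + [A [B [C [D b]]]]] + [A [A [A [B [C [D b]]]] ++ [B [C [D b]]]] ++ [B [C [D b]] . [B [C [C [D b]] % [D b]]]]]]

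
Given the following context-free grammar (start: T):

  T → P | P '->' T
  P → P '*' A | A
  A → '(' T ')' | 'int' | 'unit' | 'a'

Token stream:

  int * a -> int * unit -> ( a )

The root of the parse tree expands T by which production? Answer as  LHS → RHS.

[T [P [P [A int]] * [A a]] -> [T [P [P [A int]] * [A unit]] -> [T [P [A ( [T [P [A a]]] )]]]]]

T → P '->' T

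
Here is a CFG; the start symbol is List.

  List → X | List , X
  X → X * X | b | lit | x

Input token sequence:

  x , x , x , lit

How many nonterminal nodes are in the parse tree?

[List [List [List [List [X x]] , [X x]] , [X x]] , [X lit]]

8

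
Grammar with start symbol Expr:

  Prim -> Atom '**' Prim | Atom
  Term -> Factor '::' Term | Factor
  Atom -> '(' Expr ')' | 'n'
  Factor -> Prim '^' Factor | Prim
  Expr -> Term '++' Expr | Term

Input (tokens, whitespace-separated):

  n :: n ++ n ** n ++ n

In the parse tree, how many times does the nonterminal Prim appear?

5

[Expr [Term [Factor [Prim [Atom n]]] :: [Term [Factor [Prim [Atom n]]]]] ++ [Expr [Term [Factor [Prim [Atom n] ** [Prim [Atom n]]]]] ++ [Expr [Term [Factor [Prim [Atom n]]]]]]]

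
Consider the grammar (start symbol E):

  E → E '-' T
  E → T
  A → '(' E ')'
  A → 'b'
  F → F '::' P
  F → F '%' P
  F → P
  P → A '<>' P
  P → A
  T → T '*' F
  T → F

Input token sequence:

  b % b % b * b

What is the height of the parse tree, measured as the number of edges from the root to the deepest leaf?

[E [T [T [F [F [F [P [A b]]] % [P [A b]]] % [P [A b]]]] * [F [P [A b]]]]]

8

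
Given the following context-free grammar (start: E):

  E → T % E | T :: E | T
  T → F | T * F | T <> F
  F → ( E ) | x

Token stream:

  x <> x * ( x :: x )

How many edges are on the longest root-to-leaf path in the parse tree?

[E [T [T [T [F x]] <> [F x]] * [F ( [E [T [F x]] :: [E [T [F x]]]] )]]]

7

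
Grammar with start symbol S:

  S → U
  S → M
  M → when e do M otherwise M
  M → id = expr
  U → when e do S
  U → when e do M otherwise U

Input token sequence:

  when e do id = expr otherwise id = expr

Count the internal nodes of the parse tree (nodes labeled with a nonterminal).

[S [M when e do [M id = expr] otherwise [M id = expr]]]

4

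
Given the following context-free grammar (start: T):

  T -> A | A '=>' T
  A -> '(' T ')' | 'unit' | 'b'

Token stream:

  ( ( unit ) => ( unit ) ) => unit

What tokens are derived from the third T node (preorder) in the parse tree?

unit

[T [A ( [T [A ( [T [A unit]] )] => [T [A ( [T [A unit]] )]]] )] => [T [A unit]]]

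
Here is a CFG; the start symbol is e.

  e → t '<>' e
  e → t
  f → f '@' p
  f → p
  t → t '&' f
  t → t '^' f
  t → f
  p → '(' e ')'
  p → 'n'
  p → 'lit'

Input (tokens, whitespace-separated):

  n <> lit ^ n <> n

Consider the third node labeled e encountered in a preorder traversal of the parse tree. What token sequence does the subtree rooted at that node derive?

n

[e [t [f [p n]]] <> [e [t [t [f [p lit]]] ^ [f [p n]]] <> [e [t [f [p n]]]]]]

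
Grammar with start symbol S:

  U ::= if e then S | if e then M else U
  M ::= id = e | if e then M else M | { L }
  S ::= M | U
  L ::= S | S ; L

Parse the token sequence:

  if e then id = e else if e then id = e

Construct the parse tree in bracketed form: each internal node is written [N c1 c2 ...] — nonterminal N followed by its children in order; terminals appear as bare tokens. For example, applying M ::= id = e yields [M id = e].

[S [U if e then [M id = e] else [U if e then [S [M id = e]]]]]

S
U
if e then M else U
if e then id = e else U
if e then id = e else if e then S
if e then id = e else if e then M
if e then id = e else if e then id = e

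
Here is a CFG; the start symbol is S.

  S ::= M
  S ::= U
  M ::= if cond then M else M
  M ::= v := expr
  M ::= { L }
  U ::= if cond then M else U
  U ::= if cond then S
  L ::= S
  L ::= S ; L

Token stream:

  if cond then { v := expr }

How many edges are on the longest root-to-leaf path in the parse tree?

7

[S [U if cond then [S [M { [L [S [M v := expr]]] }]]]]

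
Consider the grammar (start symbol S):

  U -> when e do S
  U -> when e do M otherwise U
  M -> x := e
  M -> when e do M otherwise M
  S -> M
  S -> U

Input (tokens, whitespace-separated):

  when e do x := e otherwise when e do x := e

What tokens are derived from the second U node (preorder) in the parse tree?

when e do x := e

[S [U when e do [M x := e] otherwise [U when e do [S [M x := e]]]]]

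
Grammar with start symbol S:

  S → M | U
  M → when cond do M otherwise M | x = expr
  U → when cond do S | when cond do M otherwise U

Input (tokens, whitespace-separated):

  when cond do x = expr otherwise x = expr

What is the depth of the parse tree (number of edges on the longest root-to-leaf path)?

[S [M when cond do [M x = expr] otherwise [M x = expr]]]

3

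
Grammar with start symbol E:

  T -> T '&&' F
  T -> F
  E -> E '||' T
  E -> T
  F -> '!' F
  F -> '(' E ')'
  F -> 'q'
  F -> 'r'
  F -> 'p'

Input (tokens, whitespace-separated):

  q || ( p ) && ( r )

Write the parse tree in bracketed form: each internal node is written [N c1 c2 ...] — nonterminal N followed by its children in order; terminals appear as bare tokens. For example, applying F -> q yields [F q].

E
E || T
T || T
F || T
q || T
q || T && F
q || F && F
q || ( E ) && F
q || ( T ) && F
q || ( F ) && F
q || ( p ) && F
q || ( p ) && ( E )
q || ( p ) && ( T )
q || ( p ) && ( F )
q || ( p ) && ( r )

[E [E [T [F q]]] || [T [T [F ( [E [T [F p]]] )]] && [F ( [E [T [F r]]] )]]]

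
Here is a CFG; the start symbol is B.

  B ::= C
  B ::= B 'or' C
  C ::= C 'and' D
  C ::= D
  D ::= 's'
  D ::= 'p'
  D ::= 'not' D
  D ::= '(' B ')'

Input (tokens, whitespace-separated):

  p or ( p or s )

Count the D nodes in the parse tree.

4

[B [B [C [D p]]] or [C [D ( [B [B [C [D p]]] or [C [D s]]] )]]]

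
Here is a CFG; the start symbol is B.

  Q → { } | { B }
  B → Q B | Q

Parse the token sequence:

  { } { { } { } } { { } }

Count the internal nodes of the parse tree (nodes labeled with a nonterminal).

12

[B [Q { }] [B [Q { [B [Q { }] [B [Q { }]]] }] [B [Q { [B [Q { }]] }]]]]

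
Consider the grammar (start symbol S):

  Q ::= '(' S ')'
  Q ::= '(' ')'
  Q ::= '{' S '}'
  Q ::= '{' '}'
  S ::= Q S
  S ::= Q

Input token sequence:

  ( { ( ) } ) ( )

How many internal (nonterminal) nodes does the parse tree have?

8

[S [Q ( [S [Q { [S [Q ( )]] }]] )] [S [Q ( )]]]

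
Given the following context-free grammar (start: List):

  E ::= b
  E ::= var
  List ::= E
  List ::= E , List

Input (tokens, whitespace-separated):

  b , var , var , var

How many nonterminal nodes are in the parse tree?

8

[List [E b] , [List [E var] , [List [E var] , [List [E var]]]]]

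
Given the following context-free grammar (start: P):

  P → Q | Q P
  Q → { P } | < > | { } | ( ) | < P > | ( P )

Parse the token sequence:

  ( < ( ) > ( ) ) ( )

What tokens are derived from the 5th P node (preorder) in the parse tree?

( )

[P [Q ( [P [Q < [P [Q ( )]] >] [P [Q ( )]]] )] [P [Q ( )]]]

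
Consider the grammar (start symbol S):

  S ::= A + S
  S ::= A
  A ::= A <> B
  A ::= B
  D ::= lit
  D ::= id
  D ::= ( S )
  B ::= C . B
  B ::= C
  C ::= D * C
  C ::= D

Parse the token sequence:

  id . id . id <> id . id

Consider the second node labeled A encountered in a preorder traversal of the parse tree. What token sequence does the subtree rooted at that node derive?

id . id . id

[S [A [A [B [C [D id]] . [B [C [D id]] . [B [C [D id]]]]]] <> [B [C [D id]] . [B [C [D id]]]]]]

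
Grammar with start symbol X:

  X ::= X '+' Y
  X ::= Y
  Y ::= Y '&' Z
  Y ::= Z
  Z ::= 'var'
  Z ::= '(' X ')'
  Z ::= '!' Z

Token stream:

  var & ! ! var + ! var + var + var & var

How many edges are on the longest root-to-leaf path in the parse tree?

8

[X [X [X [X [Y [Y [Z var]] & [Z ! [Z ! [Z var]]]]] + [Y [Z ! [Z var]]]] + [Y [Z var]]] + [Y [Y [Z var]] & [Z var]]]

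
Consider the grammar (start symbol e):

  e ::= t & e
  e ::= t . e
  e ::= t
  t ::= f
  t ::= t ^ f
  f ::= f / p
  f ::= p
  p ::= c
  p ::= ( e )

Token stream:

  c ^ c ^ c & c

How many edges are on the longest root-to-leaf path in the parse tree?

6

[e [t [t [t [f [p c]]] ^ [f [p c]]] ^ [f [p c]]] & [e [t [f [p c]]]]]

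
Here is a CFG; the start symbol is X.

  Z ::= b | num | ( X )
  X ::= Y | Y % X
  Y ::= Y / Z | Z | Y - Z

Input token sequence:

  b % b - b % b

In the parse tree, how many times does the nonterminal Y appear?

[X [Y [Z b]] % [X [Y [Y [Z b]] - [Z b]] % [X [Y [Z b]]]]]

4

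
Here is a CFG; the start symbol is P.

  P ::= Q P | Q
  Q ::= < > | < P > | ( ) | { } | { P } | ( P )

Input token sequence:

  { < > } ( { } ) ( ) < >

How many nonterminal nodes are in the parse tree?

[P [Q { [P [Q < >]] }] [P [Q ( [P [Q { }]] )] [P [Q ( )] [P [Q < >]]]]]

12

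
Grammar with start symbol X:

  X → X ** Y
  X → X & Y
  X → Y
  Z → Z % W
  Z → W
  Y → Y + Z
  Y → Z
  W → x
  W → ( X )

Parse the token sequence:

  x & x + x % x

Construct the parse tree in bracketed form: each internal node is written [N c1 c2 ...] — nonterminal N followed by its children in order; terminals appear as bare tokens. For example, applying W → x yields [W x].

[X [X [Y [Z [W x]]]] & [Y [Y [Z [W x]]] + [Z [Z [W x]] % [W x]]]]

X
X & Y
Y & Y
Z & Y
W & Y
x & Y
x & Y + Z
x & Z + Z
x & W + Z
x & x + Z
x & x + Z % W
x & x + W % W
x & x + x % W
x & x + x % x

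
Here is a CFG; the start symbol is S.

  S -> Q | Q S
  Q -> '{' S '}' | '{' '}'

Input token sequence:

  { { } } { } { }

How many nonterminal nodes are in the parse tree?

[S [Q { [S [Q { }]] }] [S [Q { }] [S [Q { }]]]]

8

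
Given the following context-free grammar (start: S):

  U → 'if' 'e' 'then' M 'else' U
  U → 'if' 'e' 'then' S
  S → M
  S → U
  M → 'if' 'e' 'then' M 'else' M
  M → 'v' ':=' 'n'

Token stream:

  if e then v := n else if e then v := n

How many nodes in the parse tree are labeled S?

[S [U if e then [M v := n] else [U if e then [S [M v := n]]]]]

2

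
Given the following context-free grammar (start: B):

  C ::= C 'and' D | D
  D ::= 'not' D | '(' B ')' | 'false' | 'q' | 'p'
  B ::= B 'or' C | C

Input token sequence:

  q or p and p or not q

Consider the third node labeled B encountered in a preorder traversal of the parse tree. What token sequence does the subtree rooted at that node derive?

[B [B [B [C [D q]]] or [C [C [D p]] and [D p]]] or [C [D not [D q]]]]

q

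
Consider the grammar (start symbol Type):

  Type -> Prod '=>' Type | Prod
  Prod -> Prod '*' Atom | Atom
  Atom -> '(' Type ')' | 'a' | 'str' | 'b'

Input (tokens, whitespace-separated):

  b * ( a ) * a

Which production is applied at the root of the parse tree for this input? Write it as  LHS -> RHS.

Type -> Prod

[Type [Prod [Prod [Prod [Atom b]] * [Atom ( [Type [Prod [Atom a]]] )]] * [Atom a]]]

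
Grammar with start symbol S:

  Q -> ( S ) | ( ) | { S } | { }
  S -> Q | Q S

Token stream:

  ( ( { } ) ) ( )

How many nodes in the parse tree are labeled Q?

4

[S [Q ( [S [Q ( [S [Q { }]] )]] )] [S [Q ( )]]]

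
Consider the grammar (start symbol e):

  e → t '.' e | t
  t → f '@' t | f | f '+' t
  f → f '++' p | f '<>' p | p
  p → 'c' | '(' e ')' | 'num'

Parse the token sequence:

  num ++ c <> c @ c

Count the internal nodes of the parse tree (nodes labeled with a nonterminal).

[e [t [f [f [f [p num]] ++ [p c]] <> [p c]] @ [t [f [p c]]]]]

11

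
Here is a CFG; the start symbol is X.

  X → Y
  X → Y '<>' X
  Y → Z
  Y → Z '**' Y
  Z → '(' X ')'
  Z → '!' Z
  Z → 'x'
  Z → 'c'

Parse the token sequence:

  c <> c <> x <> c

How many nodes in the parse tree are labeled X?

4

[X [Y [Z c]] <> [X [Y [Z c]] <> [X [Y [Z x]] <> [X [Y [Z c]]]]]]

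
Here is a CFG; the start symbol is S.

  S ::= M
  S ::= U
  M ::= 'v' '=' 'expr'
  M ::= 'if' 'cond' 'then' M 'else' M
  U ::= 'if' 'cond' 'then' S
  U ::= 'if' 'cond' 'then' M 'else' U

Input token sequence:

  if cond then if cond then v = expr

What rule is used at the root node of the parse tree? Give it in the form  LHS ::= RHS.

S ::= U

[S [U if cond then [S [U if cond then [S [M v = expr]]]]]]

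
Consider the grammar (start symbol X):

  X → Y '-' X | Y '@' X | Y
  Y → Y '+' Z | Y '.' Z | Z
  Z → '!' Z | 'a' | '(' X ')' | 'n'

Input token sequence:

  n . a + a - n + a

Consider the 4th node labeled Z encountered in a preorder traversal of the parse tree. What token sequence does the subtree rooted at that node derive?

[X [Y [Y [Y [Z n]] . [Z a]] + [Z a]] - [X [Y [Y [Z n]] + [Z a]]]]

n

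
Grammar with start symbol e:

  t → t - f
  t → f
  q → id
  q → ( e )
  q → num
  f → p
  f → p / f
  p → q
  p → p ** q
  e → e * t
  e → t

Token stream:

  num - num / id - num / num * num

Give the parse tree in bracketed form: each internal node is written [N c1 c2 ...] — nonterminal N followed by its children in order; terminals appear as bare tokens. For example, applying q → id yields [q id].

[e [e [t [t [t [f [p [q num]]]] - [f [p [q num]] / [f [p [q id]]]]] - [f [p [q num]] / [f [p [q num]]]]]] * [t [f [p [q num]]]]]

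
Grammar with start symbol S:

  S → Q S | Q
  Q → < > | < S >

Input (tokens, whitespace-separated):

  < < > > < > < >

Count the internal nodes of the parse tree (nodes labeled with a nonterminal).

[S [Q < [S [Q < >]] >] [S [Q < >] [S [Q < >]]]]

8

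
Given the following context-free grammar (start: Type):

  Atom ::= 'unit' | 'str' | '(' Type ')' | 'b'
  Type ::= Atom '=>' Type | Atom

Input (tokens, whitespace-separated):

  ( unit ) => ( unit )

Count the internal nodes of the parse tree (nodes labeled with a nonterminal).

[Type [Atom ( [Type [Atom unit]] )] => [Type [Atom ( [Type [Atom unit]] )]]]

8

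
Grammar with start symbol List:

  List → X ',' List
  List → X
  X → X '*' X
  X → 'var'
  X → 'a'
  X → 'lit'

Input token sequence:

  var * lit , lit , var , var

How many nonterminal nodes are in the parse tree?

[List [X [X var] * [X lit]] , [List [X lit] , [List [X var] , [List [X var]]]]]

10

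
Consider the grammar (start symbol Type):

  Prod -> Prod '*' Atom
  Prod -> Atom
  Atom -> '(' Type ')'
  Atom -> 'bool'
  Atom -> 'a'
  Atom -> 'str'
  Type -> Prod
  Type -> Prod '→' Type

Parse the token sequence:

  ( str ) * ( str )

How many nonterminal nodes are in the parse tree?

11

[Type [Prod [Prod [Atom ( [Type [Prod [Atom str]]] )]] * [Atom ( [Type [Prod [Atom str]]] )]]]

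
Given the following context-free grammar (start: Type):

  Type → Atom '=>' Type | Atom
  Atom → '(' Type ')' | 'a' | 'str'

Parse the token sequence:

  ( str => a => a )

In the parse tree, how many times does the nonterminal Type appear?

4

[Type [Atom ( [Type [Atom str] => [Type [Atom a] => [Type [Atom a]]]] )]]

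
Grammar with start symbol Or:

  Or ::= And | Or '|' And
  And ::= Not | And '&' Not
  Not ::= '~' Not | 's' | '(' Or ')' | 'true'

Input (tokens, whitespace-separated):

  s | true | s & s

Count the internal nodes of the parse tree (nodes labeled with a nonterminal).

11

[Or [Or [Or [And [Not s]]] | [And [Not true]]] | [And [And [Not s]] & [Not s]]]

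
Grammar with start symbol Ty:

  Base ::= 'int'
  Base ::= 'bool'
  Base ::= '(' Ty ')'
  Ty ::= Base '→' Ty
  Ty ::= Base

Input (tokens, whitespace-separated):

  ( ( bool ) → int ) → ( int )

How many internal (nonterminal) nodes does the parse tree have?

12

[Ty [Base ( [Ty [Base ( [Ty [Base bool]] )] → [Ty [Base int]]] )] → [Ty [Base ( [Ty [Base int]] )]]]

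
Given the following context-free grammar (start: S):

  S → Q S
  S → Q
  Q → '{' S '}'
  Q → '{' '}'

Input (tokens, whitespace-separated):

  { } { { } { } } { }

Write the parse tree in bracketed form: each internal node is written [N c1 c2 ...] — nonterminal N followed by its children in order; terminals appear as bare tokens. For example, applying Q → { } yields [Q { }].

S
Q S
{ } S
{ } Q S
{ } { S } S
{ } { Q S } S
{ } { { } S } S
{ } { { } Q } S
{ } { { } { } } S
{ } { { } { } } Q
{ } { { } { } } { }

[S [Q { }] [S [Q { [S [Q { }] [S [Q { }]]] }] [S [Q { }]]]]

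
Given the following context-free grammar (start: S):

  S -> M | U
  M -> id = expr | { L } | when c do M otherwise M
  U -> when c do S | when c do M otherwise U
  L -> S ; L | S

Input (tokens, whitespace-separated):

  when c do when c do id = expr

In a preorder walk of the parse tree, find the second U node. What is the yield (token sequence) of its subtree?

when c do id = expr

[S [U when c do [S [U when c do [S [M id = expr]]]]]]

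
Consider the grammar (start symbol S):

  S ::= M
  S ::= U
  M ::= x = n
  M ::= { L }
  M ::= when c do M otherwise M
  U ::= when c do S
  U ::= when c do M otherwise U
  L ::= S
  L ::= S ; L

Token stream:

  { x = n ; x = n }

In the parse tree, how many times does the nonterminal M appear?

[S [M { [L [S [M x = n]] ; [L [S [M x = n]]]] }]]

3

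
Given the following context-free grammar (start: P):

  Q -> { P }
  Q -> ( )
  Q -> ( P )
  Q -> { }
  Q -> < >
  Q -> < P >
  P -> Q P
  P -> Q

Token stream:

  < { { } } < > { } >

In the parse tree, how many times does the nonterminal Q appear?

[P [Q < [P [Q { [P [Q { }]] }] [P [Q < >] [P [Q { }]]]] >]]

5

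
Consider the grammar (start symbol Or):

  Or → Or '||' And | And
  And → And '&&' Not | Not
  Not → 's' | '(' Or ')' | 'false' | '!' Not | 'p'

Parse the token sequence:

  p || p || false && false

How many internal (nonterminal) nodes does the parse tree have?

[Or [Or [Or [And [Not p]]] || [And [Not p]]] || [And [And [Not false]] && [Not false]]]

11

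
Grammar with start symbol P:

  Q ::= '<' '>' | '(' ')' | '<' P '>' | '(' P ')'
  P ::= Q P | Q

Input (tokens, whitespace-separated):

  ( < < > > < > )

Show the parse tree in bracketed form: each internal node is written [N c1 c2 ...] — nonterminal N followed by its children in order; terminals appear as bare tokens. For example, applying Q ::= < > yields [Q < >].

P
Q
( P )
( Q P )
( < P > P )
( < Q > P )
( < < > > P )
( < < > > Q )
( < < > > < > )

[P [Q ( [P [Q < [P [Q < >]] >] [P [Q < >]]] )]]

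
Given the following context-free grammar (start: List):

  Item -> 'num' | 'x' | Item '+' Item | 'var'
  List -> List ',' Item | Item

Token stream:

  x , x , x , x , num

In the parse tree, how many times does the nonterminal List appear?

5

[List [List [List [List [List [Item x]] , [Item x]] , [Item x]] , [Item x]] , [Item num]]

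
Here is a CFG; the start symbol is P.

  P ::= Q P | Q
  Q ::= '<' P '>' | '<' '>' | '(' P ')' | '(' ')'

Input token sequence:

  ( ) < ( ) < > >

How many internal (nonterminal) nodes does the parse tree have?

[P [Q ( )] [P [Q < [P [Q ( )] [P [Q < >]]] >]]]

8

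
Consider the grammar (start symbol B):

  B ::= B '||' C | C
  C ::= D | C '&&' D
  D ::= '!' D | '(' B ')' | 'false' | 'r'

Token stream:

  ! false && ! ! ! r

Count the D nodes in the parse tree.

[B [C [C [D ! [D false]]] && [D ! [D ! [D ! [D r]]]]]]

6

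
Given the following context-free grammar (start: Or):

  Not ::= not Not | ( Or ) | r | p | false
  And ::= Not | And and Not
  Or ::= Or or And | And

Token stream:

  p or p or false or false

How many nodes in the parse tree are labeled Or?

4

[Or [Or [Or [Or [And [Not p]]] or [And [Not p]]] or [And [Not false]]] or [And [Not false]]]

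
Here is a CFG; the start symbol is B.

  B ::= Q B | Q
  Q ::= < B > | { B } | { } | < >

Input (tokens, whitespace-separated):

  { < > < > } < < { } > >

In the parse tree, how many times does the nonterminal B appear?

6

[B [Q { [B [Q < >] [B [Q < >]]] }] [B [Q < [B [Q < [B [Q { }]] >]] >]]]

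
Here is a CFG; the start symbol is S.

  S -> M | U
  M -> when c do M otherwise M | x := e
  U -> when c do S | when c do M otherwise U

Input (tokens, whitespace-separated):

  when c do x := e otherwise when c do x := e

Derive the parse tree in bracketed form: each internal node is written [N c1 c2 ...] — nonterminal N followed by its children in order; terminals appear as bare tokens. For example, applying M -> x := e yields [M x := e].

S
U
when c do M otherwise U
when c do x := e otherwise U
when c do x := e otherwise when c do S
when c do x := e otherwise when c do M
when c do x := e otherwise when c do x := e

[S [U when c do [M x := e] otherwise [U when c do [S [M x := e]]]]]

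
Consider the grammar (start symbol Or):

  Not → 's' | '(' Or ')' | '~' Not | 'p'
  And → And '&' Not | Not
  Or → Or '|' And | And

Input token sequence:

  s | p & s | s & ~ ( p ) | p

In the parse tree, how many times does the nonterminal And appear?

[Or [Or [Or [Or [And [Not s]]] | [And [And [Not p]] & [Not s]]] | [And [And [Not s]] & [Not ~ [Not ( [Or [And [Not p]]] )]]]] | [And [Not p]]]

7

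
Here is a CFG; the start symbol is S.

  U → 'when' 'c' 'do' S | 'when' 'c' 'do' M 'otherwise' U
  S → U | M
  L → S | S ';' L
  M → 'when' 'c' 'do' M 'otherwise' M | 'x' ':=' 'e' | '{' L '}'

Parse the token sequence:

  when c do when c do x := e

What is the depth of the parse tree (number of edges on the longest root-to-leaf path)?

6

[S [U when c do [S [U when c do [S [M x := e]]]]]]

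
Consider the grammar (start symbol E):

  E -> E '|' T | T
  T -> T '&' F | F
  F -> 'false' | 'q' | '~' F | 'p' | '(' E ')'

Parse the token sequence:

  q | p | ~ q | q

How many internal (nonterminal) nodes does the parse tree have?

13

[E [E [E [E [T [F q]]] | [T [F p]]] | [T [F ~ [F q]]]] | [T [F q]]]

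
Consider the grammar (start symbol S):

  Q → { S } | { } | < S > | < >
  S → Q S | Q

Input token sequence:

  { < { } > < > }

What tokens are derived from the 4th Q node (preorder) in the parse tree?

[S [Q { [S [Q < [S [Q { }]] >] [S [Q < >]]] }]]

< >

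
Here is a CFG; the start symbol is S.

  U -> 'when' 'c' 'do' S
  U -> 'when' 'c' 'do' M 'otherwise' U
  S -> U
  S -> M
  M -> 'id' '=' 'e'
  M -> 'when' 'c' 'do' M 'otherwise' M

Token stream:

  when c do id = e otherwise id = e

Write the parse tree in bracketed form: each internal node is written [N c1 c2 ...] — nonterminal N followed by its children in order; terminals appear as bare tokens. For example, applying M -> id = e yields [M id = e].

S
M
when c do M otherwise M
when c do id = e otherwise M
when c do id = e otherwise id = e

[S [M when c do [M id = e] otherwise [M id = e]]]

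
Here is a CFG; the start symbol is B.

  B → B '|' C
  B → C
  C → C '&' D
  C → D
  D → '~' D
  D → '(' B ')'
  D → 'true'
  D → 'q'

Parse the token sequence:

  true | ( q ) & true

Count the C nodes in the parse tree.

[B [B [C [D true]]] | [C [C [D ( [B [C [D q]]] )]] & [D true]]]

4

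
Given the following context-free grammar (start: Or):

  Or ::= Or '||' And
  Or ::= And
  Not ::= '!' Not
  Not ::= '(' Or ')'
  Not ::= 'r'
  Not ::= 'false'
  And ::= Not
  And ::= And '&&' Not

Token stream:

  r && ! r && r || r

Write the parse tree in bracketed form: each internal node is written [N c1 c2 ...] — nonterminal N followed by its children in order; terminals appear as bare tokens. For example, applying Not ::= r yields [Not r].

Or
Or || And
And || And
And && Not || And
And && Not && Not || And
Not && Not && Not || And
r && Not && Not || And
r && ! Not && Not || And
r && ! r && Not || And
r && ! r && r || And
r && ! r && r || Not
r && ! r && r || r

[Or [Or [And [And [And [Not r]] && [Not ! [Not r]]] && [Not r]]] || [And [Not r]]]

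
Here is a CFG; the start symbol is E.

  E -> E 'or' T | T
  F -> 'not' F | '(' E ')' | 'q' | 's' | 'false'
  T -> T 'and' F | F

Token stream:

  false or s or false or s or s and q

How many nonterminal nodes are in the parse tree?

17

[E [E [E [E [E [T [F false]]] or [T [F s]]] or [T [F false]]] or [T [F s]]] or [T [T [F s]] and [F q]]]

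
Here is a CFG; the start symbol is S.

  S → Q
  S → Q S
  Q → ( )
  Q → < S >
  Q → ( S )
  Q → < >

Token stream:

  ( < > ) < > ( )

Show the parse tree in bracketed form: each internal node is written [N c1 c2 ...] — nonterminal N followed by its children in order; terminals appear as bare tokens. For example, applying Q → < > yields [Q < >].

S
Q S
( S ) S
( Q ) S
( < > ) S
( < > ) Q S
( < > ) < > S
( < > ) < > Q
( < > ) < > ( )

[S [Q ( [S [Q < >]] )] [S [Q < >] [S [Q ( )]]]]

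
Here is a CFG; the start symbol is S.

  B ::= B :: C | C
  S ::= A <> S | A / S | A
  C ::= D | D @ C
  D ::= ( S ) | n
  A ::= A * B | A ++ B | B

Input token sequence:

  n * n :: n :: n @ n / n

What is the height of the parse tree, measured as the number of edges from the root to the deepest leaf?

[S [A [A [B [C [D n]]]] * [B [B [B [C [D n]]] :: [C [D n]]] :: [C [D n] @ [C [D n]]]]] / [S [A [B [C [D n]]]]]]

7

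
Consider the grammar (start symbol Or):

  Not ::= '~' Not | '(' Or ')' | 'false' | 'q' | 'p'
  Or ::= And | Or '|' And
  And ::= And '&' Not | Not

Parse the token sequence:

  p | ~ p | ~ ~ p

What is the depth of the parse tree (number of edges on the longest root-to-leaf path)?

5

[Or [Or [Or [And [Not p]]] | [And [Not ~ [Not p]]]] | [And [Not ~ [Not ~ [Not p]]]]]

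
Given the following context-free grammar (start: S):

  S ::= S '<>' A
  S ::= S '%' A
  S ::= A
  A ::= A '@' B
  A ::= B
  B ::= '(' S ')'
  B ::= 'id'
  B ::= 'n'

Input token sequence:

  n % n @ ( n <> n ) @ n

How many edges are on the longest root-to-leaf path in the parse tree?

[S [S [A [B n]]] % [A [A [A [B n]] @ [B ( [S [S [A [B n]]] <> [A [B n]]] )]] @ [B n]]]

8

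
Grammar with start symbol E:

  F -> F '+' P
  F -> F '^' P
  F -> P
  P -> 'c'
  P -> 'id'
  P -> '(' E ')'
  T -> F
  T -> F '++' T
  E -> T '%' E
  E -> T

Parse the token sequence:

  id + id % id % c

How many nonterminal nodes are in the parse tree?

14

[E [T [F [F [P id]] + [P id]]] % [E [T [F [P id]]] % [E [T [F [P c]]]]]]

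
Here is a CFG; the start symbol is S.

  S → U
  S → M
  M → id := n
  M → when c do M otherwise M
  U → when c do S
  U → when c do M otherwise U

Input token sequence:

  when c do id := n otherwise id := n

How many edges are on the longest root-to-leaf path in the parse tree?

[S [M when c do [M id := n] otherwise [M id := n]]]

3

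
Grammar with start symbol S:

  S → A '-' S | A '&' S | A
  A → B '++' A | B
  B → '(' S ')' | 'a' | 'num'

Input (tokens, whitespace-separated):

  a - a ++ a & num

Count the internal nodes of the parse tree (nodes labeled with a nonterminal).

[S [A [B a]] - [S [A [B a] ++ [A [B a]]] & [S [A [B num]]]]]

11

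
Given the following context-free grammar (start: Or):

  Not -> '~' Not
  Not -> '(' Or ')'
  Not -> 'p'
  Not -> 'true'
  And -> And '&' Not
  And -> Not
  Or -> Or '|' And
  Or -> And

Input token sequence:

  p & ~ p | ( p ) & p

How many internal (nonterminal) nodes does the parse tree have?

14

[Or [Or [And [And [Not p]] & [Not ~ [Not p]]]] | [And [And [Not ( [Or [And [Not p]]] )]] & [Not p]]]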